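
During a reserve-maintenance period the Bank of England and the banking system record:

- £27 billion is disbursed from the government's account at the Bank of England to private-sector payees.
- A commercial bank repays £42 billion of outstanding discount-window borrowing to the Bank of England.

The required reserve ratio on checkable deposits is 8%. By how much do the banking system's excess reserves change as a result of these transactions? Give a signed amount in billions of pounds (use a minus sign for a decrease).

-£17.16 billion

Government spending £27 billion: reserves +£27B, deposits +£27B.
Discount-window repayment £42 billion: reserves −£42B, deposits 0.
Totals: Δreserves = −£15B, Δdeposits = +£27B.
Δrequired reserves = 8% × +£27B = +£2.16B.
Δexcess reserves = Δreserves − Δrequired = −£15B − (+£2.16B) = -£17.16 billion.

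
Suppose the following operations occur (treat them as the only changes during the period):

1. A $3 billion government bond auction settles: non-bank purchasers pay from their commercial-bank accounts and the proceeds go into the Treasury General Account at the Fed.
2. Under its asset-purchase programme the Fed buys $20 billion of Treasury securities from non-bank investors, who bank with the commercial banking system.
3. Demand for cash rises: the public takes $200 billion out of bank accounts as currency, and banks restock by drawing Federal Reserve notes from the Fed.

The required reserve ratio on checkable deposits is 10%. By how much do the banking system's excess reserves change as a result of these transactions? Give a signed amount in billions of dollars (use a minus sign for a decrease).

Government account inflow $3 billion: reserves −$3B, deposits −$3B.
Asset purchase (from non-banks) $20 billion: reserves +$20B, deposits +$20B.
Currency withdrawal $200 billion: reserves −$200B, deposits −$200B.
Totals: Δreserves = −$183B, Δdeposits = −$183B.
Δrequired reserves = 10% × −$183B = −$18.3B.
Δexcess reserves = Δreserves − Δrequired = −$183B − (−$18.3B) = -$164.7 billion.

-$164.7 billion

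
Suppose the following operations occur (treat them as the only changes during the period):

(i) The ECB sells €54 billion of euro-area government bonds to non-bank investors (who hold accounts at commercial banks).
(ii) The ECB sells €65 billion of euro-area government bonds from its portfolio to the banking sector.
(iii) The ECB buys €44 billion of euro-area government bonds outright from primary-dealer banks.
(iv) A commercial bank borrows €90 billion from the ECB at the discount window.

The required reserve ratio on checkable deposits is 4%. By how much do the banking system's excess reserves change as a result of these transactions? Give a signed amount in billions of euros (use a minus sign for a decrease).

+€17.16 billion

Asset sale (to non-banks) €54 billion: reserves −€54B, deposits −€54B.
OMO sale (to banks) €65 billion: reserves −€65B, deposits 0.
OMO purchase (from banks) €44 billion: reserves +€44B, deposits 0.
Discount-window loan €90 billion: reserves +€90B, deposits 0.
Totals: Δreserves = +€15B, Δdeposits = −€54B.
Δrequired reserves = 4% × −€54B = −€2.16B.
Δexcess reserves = Δreserves − Δrequired = +€15B − (−€2.16B) = +€17.16 billion.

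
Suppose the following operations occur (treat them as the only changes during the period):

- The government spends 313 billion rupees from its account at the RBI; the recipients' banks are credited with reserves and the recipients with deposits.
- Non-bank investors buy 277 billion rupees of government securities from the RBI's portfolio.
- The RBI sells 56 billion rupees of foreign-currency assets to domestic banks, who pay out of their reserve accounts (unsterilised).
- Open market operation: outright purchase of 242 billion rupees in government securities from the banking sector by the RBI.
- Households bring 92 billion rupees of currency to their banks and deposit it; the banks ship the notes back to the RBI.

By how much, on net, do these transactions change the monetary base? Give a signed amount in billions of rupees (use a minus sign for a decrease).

+222 billion

Government spending 313 billion rupees: a non-base liability converts back to reserves → +313B.
Asset sale (to non-banks) 277 billion rupees: RBI balance sheet contracts → −277B.
FX sale 56 billion rupees: RBI balance sheet contracts → −56B.
OMO purchase (from banks) 242 billion rupees: RBI balance sheet expands → +242B.
Currency deposit 92 billion rupees: just a shift between currency and reserves — both are base money → 0.
Net: 313 − 277 − 56 + 242 + 0 = +222 billion.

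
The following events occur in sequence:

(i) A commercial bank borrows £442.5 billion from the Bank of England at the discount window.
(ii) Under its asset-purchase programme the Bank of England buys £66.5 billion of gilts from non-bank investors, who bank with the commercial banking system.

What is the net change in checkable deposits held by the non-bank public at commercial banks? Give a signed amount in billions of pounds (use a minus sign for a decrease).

Bank of England balance sheet:
  Assets:      Securities +£66.5B, Loans to banks +£442.5B
  Liabilities: Bank reserves +£509B
Commercial banking system:
  Assets:      Reserves at CB +£509B
  Liabilities: Checkable deposits +£66.5B, Borrowings from CB +£442.5B
So the change in checkable deposits held by the non-bank public at commercial banks is +£66.5 billion.

+£66.5 billion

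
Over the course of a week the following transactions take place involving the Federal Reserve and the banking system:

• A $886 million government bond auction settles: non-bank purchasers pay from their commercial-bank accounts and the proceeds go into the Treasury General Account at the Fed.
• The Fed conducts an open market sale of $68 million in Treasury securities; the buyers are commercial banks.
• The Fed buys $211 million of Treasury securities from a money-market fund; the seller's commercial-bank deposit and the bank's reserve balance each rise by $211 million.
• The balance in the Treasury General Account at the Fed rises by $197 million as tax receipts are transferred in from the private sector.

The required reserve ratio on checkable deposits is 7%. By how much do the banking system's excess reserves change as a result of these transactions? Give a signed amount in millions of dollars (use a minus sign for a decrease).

-$878.96 million

Government account inflow $886 million: reserves −$886M, deposits −$886M.
OMO sale (to banks) $68 million: reserves −$68M, deposits 0.
Asset purchase (from non-banks) $211 million: reserves +$211M, deposits +$211M.
Government account inflow $197 million: reserves −$197M, deposits −$197M.
Totals: Δreserves = −$940M, Δdeposits = −$872M.
Δrequired reserves = 7% × −$872M = −$61.04M.
Δexcess reserves = Δreserves − Δrequired = −$940M − (−$61.04M) = -$878.96 million.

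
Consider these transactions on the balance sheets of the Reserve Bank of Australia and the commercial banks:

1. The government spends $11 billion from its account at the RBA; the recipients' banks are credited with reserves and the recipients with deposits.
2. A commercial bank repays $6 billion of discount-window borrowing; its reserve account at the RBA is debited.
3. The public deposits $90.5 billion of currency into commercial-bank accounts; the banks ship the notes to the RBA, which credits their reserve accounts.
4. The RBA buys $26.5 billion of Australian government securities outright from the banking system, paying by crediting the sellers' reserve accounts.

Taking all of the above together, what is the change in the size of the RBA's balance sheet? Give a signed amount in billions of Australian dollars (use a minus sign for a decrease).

+$20.5 billion

RBA balance sheet:
  Assets:      Securities +$26.5B, Loans to banks −$6B
  Liabilities: Bank reserves +$122B, Currency in circulation −$90.5B, Government deposits −$11B
Change in total RBA assets = +$20.5 billion.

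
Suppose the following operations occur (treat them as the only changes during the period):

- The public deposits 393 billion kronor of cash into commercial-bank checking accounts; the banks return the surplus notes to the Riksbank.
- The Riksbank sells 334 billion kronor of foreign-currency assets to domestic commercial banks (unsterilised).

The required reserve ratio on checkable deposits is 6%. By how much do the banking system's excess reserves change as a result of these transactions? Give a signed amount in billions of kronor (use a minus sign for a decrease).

+35.42 billion

Currency deposit 393 billion kronor: reserves +393B, deposits +393B.
FX sale 334 billion kronor: reserves −334B, deposits 0.
Totals: Δreserves = +59B, Δdeposits = +393B.
Δrequired reserves = 6% × +393B = +23.58B.
Δexcess reserves = Δreserves − Δrequired = +59B − (+23.58B) = +35.42 billion.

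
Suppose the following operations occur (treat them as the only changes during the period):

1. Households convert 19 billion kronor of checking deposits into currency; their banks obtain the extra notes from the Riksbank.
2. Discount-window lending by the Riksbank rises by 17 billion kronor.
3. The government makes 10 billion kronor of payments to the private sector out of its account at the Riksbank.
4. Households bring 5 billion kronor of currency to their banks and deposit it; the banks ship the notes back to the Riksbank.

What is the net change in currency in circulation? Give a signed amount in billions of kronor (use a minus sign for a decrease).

+14 billion

Currency withdrawal 19 billion kronor: notes leave the central bank → +19B.
Discount-window loan 17 billion kronor: no currency enters or leaves circulation → 0.
Government spending 10 billion kronor: no currency enters or leaves circulation → 0.
Currency deposit 5 billion kronor: notes return to the central bank → −5B.
Net: 19 + 0 + 0 − 5 = +14 billion.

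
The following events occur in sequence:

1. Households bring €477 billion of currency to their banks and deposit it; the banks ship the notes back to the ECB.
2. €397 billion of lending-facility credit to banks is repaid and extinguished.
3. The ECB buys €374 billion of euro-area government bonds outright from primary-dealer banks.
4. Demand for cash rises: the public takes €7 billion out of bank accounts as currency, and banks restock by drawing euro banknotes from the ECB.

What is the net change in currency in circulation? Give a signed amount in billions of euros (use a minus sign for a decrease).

-€470 billion

ECB balance sheet:
  Assets:      Securities +€374B, Loans to banks −€397B
  Liabilities: Bank reserves +€447B, Currency in circulation −€470B
Commercial banking system:
  Assets:      Reserves at CB +€447B, Securities −€374B
  Liabilities: Checkable deposits +€470B, Borrowings from CB −€397B
So the change in currency in circulation is -€470 billion.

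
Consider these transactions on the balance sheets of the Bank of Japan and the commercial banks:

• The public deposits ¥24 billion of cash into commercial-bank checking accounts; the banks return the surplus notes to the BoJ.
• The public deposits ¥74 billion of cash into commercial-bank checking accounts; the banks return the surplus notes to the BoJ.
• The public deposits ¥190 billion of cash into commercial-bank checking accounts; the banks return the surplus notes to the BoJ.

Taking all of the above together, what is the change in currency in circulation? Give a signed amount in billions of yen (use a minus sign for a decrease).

Currency deposit ¥24 billion: notes return to the central bank → −¥24B.
Currency deposit ¥74 billion: notes return to the central bank → −¥74B.
Currency deposit ¥190 billion: notes return to the central bank → −¥190B.
Net: −24 − 74 − 190 = -¥288 billion.

-¥288 billion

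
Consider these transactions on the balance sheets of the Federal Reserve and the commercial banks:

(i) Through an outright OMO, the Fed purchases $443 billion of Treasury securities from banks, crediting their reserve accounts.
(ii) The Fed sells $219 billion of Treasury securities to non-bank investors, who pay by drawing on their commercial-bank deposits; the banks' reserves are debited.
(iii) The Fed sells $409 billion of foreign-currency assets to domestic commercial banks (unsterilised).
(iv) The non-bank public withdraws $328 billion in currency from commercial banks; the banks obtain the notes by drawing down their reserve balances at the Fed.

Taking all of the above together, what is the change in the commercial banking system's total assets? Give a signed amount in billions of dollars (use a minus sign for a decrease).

OMO purchase (from banks) $443 billion: just an asset swap on bank balance sheets → 0.
Asset sale (to non-banks) $219 billion: bank balance sheets shrink → −$219B.
FX sale $409 billion: just an asset swap on bank balance sheets → 0.
Currency withdrawal $328 billion: bank balance sheets shrink → −$328B.
Net: 0 − 219 + 0 − 328 = -$547 billion.

-$547 billion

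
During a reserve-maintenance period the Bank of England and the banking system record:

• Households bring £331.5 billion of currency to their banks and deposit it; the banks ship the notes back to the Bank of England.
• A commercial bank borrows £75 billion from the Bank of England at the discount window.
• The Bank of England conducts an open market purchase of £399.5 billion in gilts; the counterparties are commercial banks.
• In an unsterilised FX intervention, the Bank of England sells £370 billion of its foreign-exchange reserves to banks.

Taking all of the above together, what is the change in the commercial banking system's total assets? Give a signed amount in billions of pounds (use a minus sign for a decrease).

Currency deposit £331.5 billion: bank balance sheets expand → +£331.5B.
Discount-window loan £75 billion: bank balance sheets expand → +£75B.
OMO purchase (from banks) £399.5 billion: just an asset swap on bank balance sheets → 0.
FX sale £370 billion: just an asset swap on bank balance sheets → 0.
Net: 331.5 + 75 + 0 + 0 = +£406.5 billion.

+£406.5 billion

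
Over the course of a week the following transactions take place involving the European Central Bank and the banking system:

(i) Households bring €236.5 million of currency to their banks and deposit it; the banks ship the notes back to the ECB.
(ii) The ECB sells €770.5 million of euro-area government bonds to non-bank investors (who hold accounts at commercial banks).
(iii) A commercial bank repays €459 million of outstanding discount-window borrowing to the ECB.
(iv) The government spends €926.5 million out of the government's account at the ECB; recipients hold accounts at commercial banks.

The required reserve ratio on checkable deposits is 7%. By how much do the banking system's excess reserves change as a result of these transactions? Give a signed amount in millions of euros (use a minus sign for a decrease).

-€93.975 million

Currency deposit €236.5 million: reserves +€236.5M, deposits +€236.5M.
Asset sale (to non-banks) €770.5 million: reserves −€770.5M, deposits −€770.5M.
Discount-window repayment €459 million: reserves −€459M, deposits 0.
Government spending €926.5 million: reserves +€926.5M, deposits +€926.5M.
Totals: Δreserves = −€66.5M, Δdeposits = +€392.5M.
Δrequired reserves = 7% × +€392.5M = +€27.475M.
Δexcess reserves = Δreserves − Δrequired = −€66.5M − (+€27.475M) = -€93.975 million.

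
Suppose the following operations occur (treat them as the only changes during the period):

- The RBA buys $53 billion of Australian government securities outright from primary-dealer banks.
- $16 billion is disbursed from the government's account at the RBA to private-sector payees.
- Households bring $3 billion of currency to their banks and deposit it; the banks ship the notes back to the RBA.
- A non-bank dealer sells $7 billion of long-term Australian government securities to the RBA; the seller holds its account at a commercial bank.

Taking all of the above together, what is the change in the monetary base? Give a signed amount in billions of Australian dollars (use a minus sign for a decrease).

+$76 billion

OMO purchase (from banks) $53 billion: RBA balance sheet expands → +$53B.
Government spending $16 billion: a non-base liability converts back to reserves → +$16B.
Currency deposit $3 billion: just a shift between currency and reserves — both are base money → 0.
Asset purchase (from non-banks) $7 billion: RBA balance sheet expands → +$7B.
Net: 53 + 16 + 0 + 7 = +$76 billion.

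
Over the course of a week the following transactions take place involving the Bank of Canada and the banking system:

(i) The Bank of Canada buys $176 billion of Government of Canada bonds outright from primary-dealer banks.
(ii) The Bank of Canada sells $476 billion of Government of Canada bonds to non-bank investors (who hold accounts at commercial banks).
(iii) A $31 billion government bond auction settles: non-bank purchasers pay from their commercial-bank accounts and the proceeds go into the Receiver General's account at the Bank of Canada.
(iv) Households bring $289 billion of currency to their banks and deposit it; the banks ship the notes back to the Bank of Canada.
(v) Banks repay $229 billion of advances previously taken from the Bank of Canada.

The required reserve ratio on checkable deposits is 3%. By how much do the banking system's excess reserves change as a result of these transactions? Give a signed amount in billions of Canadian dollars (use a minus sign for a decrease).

OMO purchase (from banks) $176 billion: reserves +$176B, deposits 0.
Asset sale (to non-banks) $476 billion: reserves −$476B, deposits −$476B.
Government account inflow $31 billion: reserves −$31B, deposits −$31B.
Currency deposit $289 billion: reserves +$289B, deposits +$289B.
Discount-window repayment $229 billion: reserves −$229B, deposits 0.
Totals: Δreserves = −$271B, Δdeposits = −$218B.
Δrequired reserves = 3% × −$218B = −$6.54B.
Δexcess reserves = Δreserves − Δrequired = −$271B − (−$6.54B) = -$264.46 billion.

-$264.46 billion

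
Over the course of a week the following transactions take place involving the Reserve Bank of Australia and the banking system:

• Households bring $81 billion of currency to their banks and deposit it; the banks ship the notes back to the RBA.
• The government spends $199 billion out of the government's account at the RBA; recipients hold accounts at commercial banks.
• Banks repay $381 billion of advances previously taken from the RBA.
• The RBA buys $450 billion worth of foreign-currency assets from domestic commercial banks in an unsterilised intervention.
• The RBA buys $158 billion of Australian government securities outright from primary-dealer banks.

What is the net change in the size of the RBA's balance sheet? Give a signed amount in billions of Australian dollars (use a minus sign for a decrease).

+$227 billion

Currency deposit $81 billion: only the composition of liabilities changes → 0.
Government spending $199 billion: only the composition of liabilities changes → 0.
Discount-window repayment $381 billion: an RBA asset is shed → −$381B.
FX purchase $450 billion: an RBA asset is acquired → +$450B.
OMO purchase (from banks) $158 billion: an RBA asset is acquired → +$158B.
Net: 0 + 0 − 381 + 450 + 158 = +$227 billion.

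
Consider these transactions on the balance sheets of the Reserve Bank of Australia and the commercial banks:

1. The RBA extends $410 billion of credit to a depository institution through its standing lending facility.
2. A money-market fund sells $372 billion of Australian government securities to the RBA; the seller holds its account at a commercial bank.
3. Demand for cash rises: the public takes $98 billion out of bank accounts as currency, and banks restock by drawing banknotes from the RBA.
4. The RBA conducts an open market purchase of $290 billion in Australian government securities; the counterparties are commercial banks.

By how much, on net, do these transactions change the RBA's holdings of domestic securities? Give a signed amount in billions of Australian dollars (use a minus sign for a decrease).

+$662 billion

RBA balance sheet:
  Assets:      Securities +$662B, Loans to banks +$410B
  Liabilities: Bank reserves +$974B, Currency in circulation +$98B
So the change in the RBA's holdings of domestic securities is +$662 billion.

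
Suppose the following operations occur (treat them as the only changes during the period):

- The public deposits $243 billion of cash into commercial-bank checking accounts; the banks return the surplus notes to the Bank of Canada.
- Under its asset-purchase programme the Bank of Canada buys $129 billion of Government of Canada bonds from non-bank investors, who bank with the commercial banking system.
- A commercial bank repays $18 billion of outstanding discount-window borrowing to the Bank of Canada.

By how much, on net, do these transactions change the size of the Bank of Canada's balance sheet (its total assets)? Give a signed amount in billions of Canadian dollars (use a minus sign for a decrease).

Bank of Canada balance sheet:
  Assets:      Securities +$129B, Loans to banks −$18B
  Liabilities: Bank reserves +$354B, Currency in circulation −$243B
Commercial banking system:
  Assets:      Reserves at CB +$354B
  Liabilities: Checkable deposits +$372B, Borrowings from CB −$18B
Change in total Bank of Canada assets = +$111 billion.

+$111 billion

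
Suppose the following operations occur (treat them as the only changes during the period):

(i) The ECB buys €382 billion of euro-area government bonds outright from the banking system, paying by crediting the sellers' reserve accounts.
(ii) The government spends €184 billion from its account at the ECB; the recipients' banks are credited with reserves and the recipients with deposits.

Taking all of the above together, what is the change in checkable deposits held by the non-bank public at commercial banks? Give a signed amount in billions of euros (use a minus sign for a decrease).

+€184 billion

ECB balance sheet:
  Assets:      Securities +€382B
  Liabilities: Bank reserves +€566B, Government deposits −€184B
Commercial banking system:
  Assets:      Reserves at CB +€566B, Securities −€382B
  Liabilities: Checkable deposits +€184B
So the change in checkable deposits held by the non-bank public at commercial banks is +€184 billion.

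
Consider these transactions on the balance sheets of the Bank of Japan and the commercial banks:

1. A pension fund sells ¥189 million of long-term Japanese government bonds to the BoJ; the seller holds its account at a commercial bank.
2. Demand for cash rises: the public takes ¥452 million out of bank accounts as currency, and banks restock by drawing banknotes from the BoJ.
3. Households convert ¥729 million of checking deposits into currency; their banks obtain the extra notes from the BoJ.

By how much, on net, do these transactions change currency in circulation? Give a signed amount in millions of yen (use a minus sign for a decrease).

BoJ balance sheet:
  Assets:      Securities +¥189M
  Liabilities: Bank reserves −¥992M, Currency in circulation +¥1181M
So the change in currency in circulation is +¥1181 million.

+¥1181 million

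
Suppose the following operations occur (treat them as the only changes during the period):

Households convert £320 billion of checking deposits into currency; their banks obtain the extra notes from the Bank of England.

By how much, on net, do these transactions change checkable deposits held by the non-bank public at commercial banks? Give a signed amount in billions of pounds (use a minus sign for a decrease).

Currency withdrawal £320 billion: non-bank counterparties' bank balances fall → −£320B.

-£320 billion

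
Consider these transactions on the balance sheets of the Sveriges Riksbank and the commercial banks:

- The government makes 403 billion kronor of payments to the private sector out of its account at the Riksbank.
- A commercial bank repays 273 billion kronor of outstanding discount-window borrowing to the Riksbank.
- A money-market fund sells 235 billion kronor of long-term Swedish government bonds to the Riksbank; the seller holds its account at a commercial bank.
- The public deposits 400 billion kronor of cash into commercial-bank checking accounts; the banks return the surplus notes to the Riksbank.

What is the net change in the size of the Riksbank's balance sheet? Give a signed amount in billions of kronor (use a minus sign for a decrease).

Riksbank balance sheet:
  Assets:      Securities +235B, Loans to banks −273B
  Liabilities: Bank reserves +765B, Currency in circulation −400B, Government deposits −403B
Change in total Riksbank assets = -38 billion.

-38 billion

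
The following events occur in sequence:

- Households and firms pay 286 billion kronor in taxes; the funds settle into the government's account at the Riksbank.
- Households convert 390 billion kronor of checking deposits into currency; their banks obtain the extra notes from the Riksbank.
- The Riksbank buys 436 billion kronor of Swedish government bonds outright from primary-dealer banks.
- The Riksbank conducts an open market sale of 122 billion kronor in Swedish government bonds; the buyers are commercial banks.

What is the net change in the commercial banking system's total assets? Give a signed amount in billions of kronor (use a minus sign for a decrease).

Government account inflow 286 billion kronor: bank balance sheets shrink → −286B.
Currency withdrawal 390 billion kronor: bank balance sheets shrink → −390B.
OMO purchase (from banks) 436 billion kronor: just an asset swap on bank balance sheets → 0.
OMO sale (to banks) 122 billion kronor: just an asset swap on bank balance sheets → 0.
Net: −286 − 390 + 0 + 0 = -676 billion.

-676 billion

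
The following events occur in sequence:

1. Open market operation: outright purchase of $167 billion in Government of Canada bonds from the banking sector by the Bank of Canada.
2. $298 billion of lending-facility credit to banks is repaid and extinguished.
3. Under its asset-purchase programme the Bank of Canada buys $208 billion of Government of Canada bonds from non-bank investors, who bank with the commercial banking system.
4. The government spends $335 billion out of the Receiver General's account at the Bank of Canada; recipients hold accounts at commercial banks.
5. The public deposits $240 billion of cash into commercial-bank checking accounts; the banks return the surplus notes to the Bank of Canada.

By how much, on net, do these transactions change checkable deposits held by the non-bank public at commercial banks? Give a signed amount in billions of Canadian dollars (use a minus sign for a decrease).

OMO purchase (from banks) $167 billion: the counterparty is a bank, so public deposits are unchanged → 0.
Discount-window repayment $298 billion: the counterparty is a bank, so public deposits are unchanged → 0.
Asset purchase (from non-banks) $208 billion: non-bank counterparties' bank balances rise → +$208B.
Government spending $335 billion: non-bank counterparties' bank balances rise → +$335B.
Currency deposit $240 billion: non-bank counterparties' bank balances rise → +$240B.
Net: 0 + 0 + 208 + 335 + 240 = +$783 billion.

+$783 billion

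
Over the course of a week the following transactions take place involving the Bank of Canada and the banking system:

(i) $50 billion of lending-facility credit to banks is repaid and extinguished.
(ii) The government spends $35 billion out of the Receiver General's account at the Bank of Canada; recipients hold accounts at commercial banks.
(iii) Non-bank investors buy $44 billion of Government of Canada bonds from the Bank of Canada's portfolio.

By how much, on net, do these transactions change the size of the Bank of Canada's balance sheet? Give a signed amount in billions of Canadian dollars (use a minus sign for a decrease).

Discount-window repayment $50 billion: a Bank of Canada asset is shed → −$50B.
Government spending $35 billion: only the composition of liabilities changes → 0.
Asset sale (to non-banks) $44 billion: a Bank of Canada asset is shed → −$44B.
Net: −50 + 0 − 44 = -$94 billion.

-$94 billion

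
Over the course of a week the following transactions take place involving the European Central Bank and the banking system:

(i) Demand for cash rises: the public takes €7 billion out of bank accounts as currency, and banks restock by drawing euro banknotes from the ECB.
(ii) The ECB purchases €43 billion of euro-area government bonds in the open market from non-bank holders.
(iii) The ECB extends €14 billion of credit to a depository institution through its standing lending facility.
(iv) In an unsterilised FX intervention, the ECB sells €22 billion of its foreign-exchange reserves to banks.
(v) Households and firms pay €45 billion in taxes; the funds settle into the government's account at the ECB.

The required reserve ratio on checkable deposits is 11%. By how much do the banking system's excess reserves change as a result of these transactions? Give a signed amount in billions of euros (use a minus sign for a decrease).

Currency withdrawal €7 billion: reserves −€7B, deposits −€7B.
Asset purchase (from non-banks) €43 billion: reserves +€43B, deposits +€43B.
Discount-window loan €14 billion: reserves +€14B, deposits 0.
FX sale €22 billion: reserves −€22B, deposits 0.
Government account inflow €45 billion: reserves −€45B, deposits −€45B.
Totals: Δreserves = −€17B, Δdeposits = −€9B.
Δrequired reserves = 11% × −€9B = −€0.99B.
Δexcess reserves = Δreserves − Δrequired = −€17B − (−€0.99B) = -€16.01 billion.

-€16.01 billion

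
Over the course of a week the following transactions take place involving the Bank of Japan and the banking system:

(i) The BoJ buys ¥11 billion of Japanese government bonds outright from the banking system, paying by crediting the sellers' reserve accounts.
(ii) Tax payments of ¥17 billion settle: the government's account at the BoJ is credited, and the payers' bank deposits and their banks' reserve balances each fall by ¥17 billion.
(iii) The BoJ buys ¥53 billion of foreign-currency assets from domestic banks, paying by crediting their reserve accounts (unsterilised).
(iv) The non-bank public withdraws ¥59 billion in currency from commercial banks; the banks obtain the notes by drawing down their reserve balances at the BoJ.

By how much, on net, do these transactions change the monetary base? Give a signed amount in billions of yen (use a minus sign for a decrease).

OMO purchase (from banks) ¥11 billion: BoJ balance sheet expands → +¥11B.
Government account inflow ¥17 billion: reserves shift to a non-base liability → −¥17B.
FX purchase ¥53 billion: BoJ balance sheet expands → +¥53B.
Currency withdrawal ¥59 billion: just a shift between currency and reserves — both are base money → 0.
Net: 11 − 17 + 53 + 0 = +¥47 billion.

+¥47 billion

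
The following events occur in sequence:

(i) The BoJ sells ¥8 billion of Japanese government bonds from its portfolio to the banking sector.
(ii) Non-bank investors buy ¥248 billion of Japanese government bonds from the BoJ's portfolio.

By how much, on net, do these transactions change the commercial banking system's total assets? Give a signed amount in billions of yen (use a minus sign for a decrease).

-¥248 billion

OMO sale (to banks) ¥8 billion: just an asset swap on bank balance sheets → 0.
Asset sale (to non-banks) ¥248 billion: bank balance sheets shrink → −¥248B.
Net: 0 − 248 = -¥248 billion.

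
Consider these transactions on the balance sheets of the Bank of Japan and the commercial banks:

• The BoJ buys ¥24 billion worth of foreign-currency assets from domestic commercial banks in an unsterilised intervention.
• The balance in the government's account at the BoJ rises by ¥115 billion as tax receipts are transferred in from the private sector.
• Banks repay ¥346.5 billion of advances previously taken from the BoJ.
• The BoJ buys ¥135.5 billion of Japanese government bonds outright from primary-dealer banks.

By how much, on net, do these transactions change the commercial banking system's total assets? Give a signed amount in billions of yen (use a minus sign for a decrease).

-¥461.5 billion

BoJ balance sheet:
  Assets:      Securities +¥135.5B, Loans to banks −¥346.5B, Foreign assets +¥24B
  Liabilities: Bank reserves −¥302B, Government deposits +¥115B
Commercial banking system:
  Assets:      Reserves at CB −¥302B, Securities −¥135.5B, Foreign assets −¥24B
  Liabilities: Checkable deposits −¥115B, Borrowings from CB −¥346.5B
Change in total bank assets = -¥461.5 billion.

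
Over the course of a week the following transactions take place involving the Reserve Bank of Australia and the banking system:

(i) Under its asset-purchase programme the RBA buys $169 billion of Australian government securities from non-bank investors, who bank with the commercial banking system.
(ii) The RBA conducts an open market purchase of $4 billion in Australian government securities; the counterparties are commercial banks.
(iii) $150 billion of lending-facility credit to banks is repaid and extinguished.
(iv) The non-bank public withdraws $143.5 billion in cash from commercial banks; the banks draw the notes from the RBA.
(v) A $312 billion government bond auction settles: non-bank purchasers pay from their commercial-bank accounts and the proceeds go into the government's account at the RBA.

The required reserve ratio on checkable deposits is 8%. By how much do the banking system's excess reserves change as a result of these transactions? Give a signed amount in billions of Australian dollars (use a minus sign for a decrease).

-$409.58 billion

Asset purchase (from non-banks) $169 billion: reserves +$169B, deposits +$169B.
OMO purchase (from banks) $4 billion: reserves +$4B, deposits 0.
Discount-window repayment $150 billion: reserves −$150B, deposits 0.
Currency withdrawal $143.5 billion: reserves −$143.5B, deposits −$143.5B.
Government account inflow $312 billion: reserves −$312B, deposits −$312B.
Totals: Δreserves = −$432.5B, Δdeposits = −$286.5B.
Δrequired reserves = 8% × −$286.5B = −$22.92B.
Δexcess reserves = Δreserves − Δrequired = −$432.5B − (−$22.92B) = -$409.58 billion.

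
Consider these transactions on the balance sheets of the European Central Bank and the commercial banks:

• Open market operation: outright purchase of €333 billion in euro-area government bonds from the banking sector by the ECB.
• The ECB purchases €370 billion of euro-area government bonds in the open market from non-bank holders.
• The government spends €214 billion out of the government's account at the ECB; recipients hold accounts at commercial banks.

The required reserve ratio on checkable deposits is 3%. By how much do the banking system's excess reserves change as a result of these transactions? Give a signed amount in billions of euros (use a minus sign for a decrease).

OMO purchase (from banks) €333 billion: reserves +€333B, deposits 0.
Asset purchase (from non-banks) €370 billion: reserves +€370B, deposits +€370B.
Government spending €214 billion: reserves +€214B, deposits +€214B.
Totals: Δreserves = +€917B, Δdeposits = +€584B.
Δrequired reserves = 3% × +€584B = +€17.52B.
Δexcess reserves = Δreserves − Δrequired = +€917B − (+€17.52B) = +€899.48 billion.

+€899.48 billion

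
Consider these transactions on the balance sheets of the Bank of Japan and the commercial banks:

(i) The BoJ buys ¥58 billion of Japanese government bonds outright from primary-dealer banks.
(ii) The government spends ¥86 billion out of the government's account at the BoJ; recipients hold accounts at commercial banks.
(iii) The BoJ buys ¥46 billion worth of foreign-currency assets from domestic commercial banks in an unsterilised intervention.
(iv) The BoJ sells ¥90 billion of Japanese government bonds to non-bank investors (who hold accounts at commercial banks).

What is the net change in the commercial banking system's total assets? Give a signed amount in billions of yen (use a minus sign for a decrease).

-¥4 billion

BoJ balance sheet:
  Assets:      Securities −¥32B, Foreign assets +¥46B
  Liabilities: Bank reserves +¥100B, Government deposits −¥86B
Commercial banking system:
  Assets:      Reserves at CB +¥100B, Securities −¥58B, Foreign assets −¥46B
  Liabilities: Checkable deposits −¥4B
Change in total bank assets = -¥4 billion.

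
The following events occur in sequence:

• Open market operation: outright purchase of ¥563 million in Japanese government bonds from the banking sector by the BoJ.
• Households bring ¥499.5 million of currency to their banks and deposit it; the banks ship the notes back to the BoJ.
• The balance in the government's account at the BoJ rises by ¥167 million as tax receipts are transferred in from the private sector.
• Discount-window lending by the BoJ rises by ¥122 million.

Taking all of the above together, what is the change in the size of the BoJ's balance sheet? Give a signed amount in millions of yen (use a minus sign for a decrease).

OMO purchase (from banks) ¥563 million: a BoJ asset is acquired → +¥563M.
Currency deposit ¥499.5 million: only the composition of liabilities changes → 0.
Government account inflow ¥167 million: only the composition of liabilities changes → 0.
Discount-window loan ¥122 million: a BoJ asset is acquired → +¥122M.
Net: 563 + 0 + 0 + 122 = +¥685 million.

+¥685 million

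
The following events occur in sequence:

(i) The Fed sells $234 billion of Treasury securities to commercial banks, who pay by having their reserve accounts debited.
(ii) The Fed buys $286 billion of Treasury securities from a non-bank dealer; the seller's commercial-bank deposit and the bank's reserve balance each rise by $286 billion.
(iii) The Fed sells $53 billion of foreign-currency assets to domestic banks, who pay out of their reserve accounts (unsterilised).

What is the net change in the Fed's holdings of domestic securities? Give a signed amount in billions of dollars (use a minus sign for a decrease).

OMO sale (to banks) $234 billion: securities removed from the Fed's portfolio → −$234B.
Asset purchase (from non-banks) $286 billion: securities added to the Fed's portfolio → +$286B.
FX sale $53 billion: the Fed's securities portfolio is untouched → 0.
Net: −234 + 286 + 0 = +$52 billion.

+$52 billion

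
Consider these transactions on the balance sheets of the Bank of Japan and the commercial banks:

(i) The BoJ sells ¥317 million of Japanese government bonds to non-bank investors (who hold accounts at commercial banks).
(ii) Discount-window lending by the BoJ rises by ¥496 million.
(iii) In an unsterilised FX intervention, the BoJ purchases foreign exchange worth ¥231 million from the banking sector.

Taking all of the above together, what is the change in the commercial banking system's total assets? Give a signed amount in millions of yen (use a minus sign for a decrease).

+¥179 million

BoJ balance sheet:
  Assets:      Securities −¥317M, Loans to banks +¥496M, Foreign assets +¥231M
  Liabilities: Bank reserves +¥410M
Commercial banking system:
  Assets:      Reserves at CB +¥410M, Foreign assets −¥231M
  Liabilities: Checkable deposits −¥317M, Borrowings from CB +¥496M
Change in total bank assets = +¥179 million.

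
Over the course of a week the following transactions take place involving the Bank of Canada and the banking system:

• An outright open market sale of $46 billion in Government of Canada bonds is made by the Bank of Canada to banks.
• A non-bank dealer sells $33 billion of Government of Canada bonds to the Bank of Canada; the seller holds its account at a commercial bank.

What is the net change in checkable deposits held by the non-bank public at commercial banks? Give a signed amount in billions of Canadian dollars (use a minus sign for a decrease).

Bank of Canada balance sheet:
  Assets:      Securities −$13B
  Liabilities: Bank reserves −$13B
Commercial banking system:
  Assets:      Reserves at CB −$13B, Securities +$46B
  Liabilities: Checkable deposits +$33B
So the change in checkable deposits held by the non-bank public at commercial banks is +$33 billion.

+$33 billion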